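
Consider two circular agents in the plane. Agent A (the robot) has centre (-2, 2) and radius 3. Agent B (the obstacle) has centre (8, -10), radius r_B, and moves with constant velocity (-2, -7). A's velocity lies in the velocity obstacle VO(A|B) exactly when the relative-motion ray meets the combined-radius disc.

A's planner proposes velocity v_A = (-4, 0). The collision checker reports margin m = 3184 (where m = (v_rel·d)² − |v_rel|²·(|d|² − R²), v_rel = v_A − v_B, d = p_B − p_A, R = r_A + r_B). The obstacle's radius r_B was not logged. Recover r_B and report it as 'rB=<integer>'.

m = 3184
d = (10, -12);  v_rel = (-2, 7),  |v_rel|² = 53
v_rel×d = (-2)·(-12) − (7)·(10) = -46
since m = R²·53 − (-46)²:  R² = (2116 + 3184) / 53 = 100
R = √100 = 10  ⇒  r_B = 10 − 3 = 7

rB=7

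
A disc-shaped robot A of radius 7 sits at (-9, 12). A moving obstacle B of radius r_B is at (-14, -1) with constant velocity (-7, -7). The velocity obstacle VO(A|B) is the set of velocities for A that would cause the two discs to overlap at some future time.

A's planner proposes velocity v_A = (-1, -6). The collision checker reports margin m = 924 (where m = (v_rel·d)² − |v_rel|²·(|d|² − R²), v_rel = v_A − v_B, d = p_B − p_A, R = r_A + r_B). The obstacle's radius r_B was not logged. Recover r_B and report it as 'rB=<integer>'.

m = 924
d = (-5, -13);  v_rel = (6, 1),  |v_rel|² = 37
v_rel×d = (6)·(-13) − (1)·(-5) = -73
since m = R²·37 − (-73)²:  R² = (5329 + 924) / 37 = 169
R = √169 = 13  ⇒  r_B = 13 − 7 = 6

rB=6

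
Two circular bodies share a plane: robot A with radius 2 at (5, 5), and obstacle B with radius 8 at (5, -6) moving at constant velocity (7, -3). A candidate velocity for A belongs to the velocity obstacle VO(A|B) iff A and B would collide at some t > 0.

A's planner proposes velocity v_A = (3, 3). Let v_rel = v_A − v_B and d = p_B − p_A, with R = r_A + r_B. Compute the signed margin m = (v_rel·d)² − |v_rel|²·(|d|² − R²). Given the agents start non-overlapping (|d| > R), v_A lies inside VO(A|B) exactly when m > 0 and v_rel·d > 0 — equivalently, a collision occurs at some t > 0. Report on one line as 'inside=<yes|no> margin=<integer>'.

d = (0, -11),  |d|² = 121;  R = 2+8 = 10,  c = 121−10² = 21
v_rel = (-4, 6),  |v_rel|² = 52;  v_rel·d = (-4)·(0) + (6)·(-11) = -66
52·t² + 132·t + 21 = 0  ⇒  m = (-66)² − 52·21 = 3264
m = 3264 > 0,  v_rel·d = -66 < 0  ⇒  outside

inside=no margin=3264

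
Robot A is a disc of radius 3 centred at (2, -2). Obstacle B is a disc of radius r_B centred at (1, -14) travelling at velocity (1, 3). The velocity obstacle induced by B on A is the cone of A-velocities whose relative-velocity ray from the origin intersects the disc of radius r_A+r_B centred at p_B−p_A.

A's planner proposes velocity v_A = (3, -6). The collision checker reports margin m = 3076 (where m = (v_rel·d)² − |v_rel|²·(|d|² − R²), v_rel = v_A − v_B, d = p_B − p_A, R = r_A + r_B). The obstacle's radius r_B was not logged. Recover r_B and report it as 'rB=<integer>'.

m = 3076
d = (-1, -12);  v_rel = (2, -9),  |v_rel|² = 85
v_rel×d = (2)·(-12) − (-9)·(-1) = -33
since m = R²·85 − (-33)²:  R² = (1089 + 3076) / 85 = 49
R = √49 = 7  ⇒  r_B = 7 − 3 = 4

rB=4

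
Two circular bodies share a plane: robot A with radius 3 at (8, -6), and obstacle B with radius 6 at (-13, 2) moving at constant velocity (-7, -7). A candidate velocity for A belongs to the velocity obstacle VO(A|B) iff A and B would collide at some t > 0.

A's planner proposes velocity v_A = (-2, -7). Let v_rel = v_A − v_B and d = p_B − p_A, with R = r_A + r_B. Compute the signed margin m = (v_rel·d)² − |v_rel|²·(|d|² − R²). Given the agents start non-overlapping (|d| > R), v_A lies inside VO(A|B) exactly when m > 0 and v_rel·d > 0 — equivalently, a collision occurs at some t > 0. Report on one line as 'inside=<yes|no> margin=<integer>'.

d = (-21, 8),  |d|² = 505;  R = 3+6 = 9,  c = 505−9² = 424
v_rel = (5, 0),  |v_rel|² = 25;  v_rel·d = (5)·(-21) + (0)·(8) = -105
25·t² + 210·t + 424 = 0  ⇒  m = (-105)² − 25·424 = 425
m = 425 > 0,  v_rel·d = -105 < 0  ⇒  outside

inside=no margin=425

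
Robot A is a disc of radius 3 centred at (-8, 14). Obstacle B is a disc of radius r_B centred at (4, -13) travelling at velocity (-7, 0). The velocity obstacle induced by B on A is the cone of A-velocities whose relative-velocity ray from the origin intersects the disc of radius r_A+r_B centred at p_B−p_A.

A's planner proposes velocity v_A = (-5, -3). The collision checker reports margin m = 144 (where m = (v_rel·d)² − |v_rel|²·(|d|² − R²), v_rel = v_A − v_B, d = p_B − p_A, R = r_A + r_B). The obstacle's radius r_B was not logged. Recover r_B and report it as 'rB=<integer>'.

m = 144
d = (12, -27);  v_rel = (2, -3),  |v_rel|² = 13
v_rel×d = (2)·(-27) − (-3)·(12) = -18
since m = R²·13 − (-18)²:  R² = (324 + 144) / 13 = 36
R = √36 = 6  ⇒  r_B = 6 − 3 = 3

rB=3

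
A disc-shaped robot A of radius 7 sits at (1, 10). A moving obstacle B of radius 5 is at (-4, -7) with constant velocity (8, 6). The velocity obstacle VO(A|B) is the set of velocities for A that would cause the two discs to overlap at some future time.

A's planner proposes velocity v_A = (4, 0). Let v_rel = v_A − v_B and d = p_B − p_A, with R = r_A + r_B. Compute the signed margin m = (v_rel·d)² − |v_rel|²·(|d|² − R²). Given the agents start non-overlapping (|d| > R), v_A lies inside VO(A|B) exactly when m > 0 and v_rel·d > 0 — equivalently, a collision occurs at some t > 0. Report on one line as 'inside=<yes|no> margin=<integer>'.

d = (-5, -17),  |d|² = 314;  R = 7+5 = 12,  c = 314−12² = 170
v_rel = (-4, -6),  |v_rel|² = 52;  v_rel·d = (-4)·(-5) + (-6)·(-17) = 122
52·t² − 244·t + 170 = 0  ⇒  m = 122² − 52·170 = 6044
m = 6044 > 0,  v_rel·d = 122 > 0  ⇒  inside

inside=yes margin=6044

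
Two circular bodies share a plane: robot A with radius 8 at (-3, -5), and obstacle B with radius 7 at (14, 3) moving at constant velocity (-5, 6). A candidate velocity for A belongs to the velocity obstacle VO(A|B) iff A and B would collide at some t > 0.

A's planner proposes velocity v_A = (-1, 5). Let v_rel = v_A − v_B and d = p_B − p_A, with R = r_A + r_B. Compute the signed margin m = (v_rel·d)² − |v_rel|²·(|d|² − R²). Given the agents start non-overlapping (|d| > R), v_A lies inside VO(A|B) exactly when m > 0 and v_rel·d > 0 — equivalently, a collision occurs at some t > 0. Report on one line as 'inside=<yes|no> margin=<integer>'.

d = (17, 8),  |d|² = 353;  R = 8+7 = 15,  c = 353−15² = 128
v_rel = (4, -1),  |v_rel|² = 17;  v_rel·d = (4)·(17) + (-1)·(8) = 60
17·t² − 120·t + 128 = 0  ⇒  m = 60² − 17·128 = 1424
m = 1424 > 0,  v_rel·d = 60 > 0  ⇒  inside

inside=yes margin=1424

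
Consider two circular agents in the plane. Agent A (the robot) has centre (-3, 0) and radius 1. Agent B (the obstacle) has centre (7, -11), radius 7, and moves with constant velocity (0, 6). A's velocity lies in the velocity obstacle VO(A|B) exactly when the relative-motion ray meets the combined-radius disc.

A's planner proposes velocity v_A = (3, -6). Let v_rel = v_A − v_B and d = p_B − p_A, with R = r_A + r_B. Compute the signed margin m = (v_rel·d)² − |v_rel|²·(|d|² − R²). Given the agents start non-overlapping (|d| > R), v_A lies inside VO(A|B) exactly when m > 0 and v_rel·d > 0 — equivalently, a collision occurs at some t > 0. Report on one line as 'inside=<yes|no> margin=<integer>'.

d = (10, -11),  |d|² = 221;  R = 1+7 = 8,  c = 221−8² = 157
v_rel = (3, -12),  |v_rel|² = 153;  v_rel·d = (3)·(10) + (-12)·(-11) = 162
153·t² − 324·t + 157 = 0  ⇒  m = 162² − 153·157 = 2223
m = 2223 > 0,  v_rel·d = 162 > 0  ⇒  inside

inside=yes margin=2223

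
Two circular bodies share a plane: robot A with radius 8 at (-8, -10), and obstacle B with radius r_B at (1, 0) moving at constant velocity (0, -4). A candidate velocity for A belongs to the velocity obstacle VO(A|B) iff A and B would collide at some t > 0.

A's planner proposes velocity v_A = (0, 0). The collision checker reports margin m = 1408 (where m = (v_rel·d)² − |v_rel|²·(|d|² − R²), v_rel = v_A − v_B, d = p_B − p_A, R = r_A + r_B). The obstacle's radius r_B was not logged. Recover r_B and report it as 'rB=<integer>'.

m = 1408
d = (9, 10);  v_rel = (0, 4),  |v_rel|² = 16
v_rel×d = (0)·(10) − (4)·(9) = -36
since m = R²·16 − (-36)²:  R² = (1296 + 1408) / 16 = 169
R = √169 = 13  ⇒  r_B = 13 − 8 = 5

rB=5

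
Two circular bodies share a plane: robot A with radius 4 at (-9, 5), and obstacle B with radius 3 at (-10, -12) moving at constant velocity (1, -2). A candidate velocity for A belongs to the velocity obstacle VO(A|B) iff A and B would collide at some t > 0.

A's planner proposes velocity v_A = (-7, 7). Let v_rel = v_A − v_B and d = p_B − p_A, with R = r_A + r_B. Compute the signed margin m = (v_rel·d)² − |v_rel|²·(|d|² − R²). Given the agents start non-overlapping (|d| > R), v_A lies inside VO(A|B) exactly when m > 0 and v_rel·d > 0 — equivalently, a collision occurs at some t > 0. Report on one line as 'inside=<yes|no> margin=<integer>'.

d = (-1, -17),  |d|² = 290;  R = 4+3 = 7,  c = 290−7² = 241
v_rel = (-8, 9),  |v_rel|² = 145;  v_rel·d = (-8)·(-1) + (9)·(-17) = -145
145·t² + 290·t + 241 = 0  ⇒  m = (-145)² − 145·241 = -13920
m = -13920 < 0,  v_rel·d = -145 < 0  ⇒  outside

inside=no margin=-13920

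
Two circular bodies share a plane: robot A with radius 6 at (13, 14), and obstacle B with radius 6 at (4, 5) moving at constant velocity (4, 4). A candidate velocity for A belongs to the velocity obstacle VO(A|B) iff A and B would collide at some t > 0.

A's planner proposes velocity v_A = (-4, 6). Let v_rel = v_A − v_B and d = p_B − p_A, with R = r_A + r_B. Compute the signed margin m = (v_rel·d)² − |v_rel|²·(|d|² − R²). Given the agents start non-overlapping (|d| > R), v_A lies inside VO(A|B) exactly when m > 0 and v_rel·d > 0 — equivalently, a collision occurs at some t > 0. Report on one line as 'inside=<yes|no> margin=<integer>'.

d = (-9, -9),  |d|² = 162;  R = 6+6 = 12,  c = 162−12² = 18
v_rel = (-8, 2),  |v_rel|² = 68;  v_rel·d = (-8)·(-9) + (2)·(-9) = 54
68·t² − 108·t + 18 = 0  ⇒  m = 54² − 68·18 = 1692
m = 1692 > 0,  v_rel·d = 54 > 0  ⇒  inside

inside=yes margin=1692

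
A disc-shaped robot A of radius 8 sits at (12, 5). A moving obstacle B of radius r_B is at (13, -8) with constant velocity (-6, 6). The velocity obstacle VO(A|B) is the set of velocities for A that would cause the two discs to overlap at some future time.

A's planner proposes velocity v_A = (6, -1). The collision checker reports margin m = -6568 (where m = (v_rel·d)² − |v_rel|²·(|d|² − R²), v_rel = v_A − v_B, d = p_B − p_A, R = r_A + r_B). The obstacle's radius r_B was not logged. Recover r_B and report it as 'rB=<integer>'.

m = -6568
d = (1, -13);  v_rel = (12, -7),  |v_rel|² = 193
v_rel×d = (12)·(-13) − (-7)·(1) = -149
since m = R²·193 − (-149)²:  R² = (22201 + -6568) / 193 = 81
R = √81 = 9  ⇒  r_B = 9 − 8 = 1

rB=1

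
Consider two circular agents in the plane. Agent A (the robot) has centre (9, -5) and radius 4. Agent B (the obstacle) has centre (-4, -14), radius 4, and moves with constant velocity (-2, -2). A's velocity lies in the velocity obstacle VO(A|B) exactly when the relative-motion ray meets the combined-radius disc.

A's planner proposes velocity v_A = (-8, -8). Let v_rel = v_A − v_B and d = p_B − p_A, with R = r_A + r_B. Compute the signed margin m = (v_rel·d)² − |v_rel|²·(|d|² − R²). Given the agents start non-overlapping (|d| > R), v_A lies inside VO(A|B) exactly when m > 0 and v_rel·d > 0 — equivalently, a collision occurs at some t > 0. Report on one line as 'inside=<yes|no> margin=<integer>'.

d = (-13, -9),  |d|² = 250;  R = 4+4 = 8,  c = 250−8² = 186
v_rel = (-6, -6),  |v_rel|² = 72;  v_rel·d = (-6)·(-13) + (-6)·(-9) = 132
72·t² − 264·t + 186 = 0  ⇒  m = 132² − 72·186 = 4032
m = 4032 > 0,  v_rel·d = 132 > 0  ⇒  inside

inside=yes margin=4032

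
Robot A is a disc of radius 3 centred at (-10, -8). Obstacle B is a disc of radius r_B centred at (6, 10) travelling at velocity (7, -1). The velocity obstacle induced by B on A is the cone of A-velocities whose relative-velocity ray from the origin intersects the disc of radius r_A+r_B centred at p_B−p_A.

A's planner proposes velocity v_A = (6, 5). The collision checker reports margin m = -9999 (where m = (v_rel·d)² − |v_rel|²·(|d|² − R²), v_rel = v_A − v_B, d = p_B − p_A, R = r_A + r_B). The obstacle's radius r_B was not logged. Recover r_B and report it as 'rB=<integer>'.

m = -9999
d = (16, 18);  v_rel = (-1, 6),  |v_rel|² = 37
v_rel×d = (-1)·(18) − (6)·(16) = -114
since m = R²·37 − (-114)²:  R² = (12996 + -9999) / 37 = 81
R = √81 = 9  ⇒  r_B = 9 − 3 = 6

rB=6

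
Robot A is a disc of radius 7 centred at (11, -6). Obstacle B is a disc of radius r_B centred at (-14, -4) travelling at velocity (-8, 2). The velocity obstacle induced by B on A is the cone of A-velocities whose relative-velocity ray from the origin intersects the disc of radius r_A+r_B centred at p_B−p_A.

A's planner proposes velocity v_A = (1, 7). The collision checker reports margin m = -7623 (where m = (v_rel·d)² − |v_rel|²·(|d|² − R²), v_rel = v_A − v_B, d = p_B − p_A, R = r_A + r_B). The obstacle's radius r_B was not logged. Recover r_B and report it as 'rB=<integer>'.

m = -7623
d = (-25, 2);  v_rel = (9, 5),  |v_rel|² = 106
v_rel×d = (9)·(2) − (5)·(-25) = 143
since m = R²·106 − 143²:  R² = (20449 + -7623) / 106 = 121
R = √121 = 11  ⇒  r_B = 11 − 7 = 4

rB=4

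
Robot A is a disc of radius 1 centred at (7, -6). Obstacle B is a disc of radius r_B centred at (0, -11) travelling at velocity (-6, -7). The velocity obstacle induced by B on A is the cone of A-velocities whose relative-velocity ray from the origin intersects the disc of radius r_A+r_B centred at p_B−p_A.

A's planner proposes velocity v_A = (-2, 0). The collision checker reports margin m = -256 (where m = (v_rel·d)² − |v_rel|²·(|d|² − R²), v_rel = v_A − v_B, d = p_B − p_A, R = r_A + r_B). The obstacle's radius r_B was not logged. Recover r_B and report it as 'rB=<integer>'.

m = -256
d = (-7, -5);  v_rel = (4, 7),  |v_rel|² = 65
v_rel×d = (4)·(-5) − (7)·(-7) = 29
since m = R²·65 − 29²:  R² = (841 + -256) / 65 = 9
R = √9 = 3  ⇒  r_B = 3 − 1 = 2

rB=2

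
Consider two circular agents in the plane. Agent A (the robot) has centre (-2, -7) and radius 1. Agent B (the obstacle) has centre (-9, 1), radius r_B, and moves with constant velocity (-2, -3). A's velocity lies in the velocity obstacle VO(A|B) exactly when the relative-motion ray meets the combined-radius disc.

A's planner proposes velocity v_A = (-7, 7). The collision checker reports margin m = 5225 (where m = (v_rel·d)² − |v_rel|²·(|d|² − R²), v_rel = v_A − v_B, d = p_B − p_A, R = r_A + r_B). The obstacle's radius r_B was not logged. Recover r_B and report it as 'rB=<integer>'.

m = 5225
d = (-7, 8);  v_rel = (-5, 10),  |v_rel|² = 125
v_rel×d = (-5)·(8) − (10)·(-7) = 30
since m = R²·125 − 30²:  R² = (900 + 5225) / 125 = 49
R = √49 = 7  ⇒  r_B = 7 − 1 = 6

rB=6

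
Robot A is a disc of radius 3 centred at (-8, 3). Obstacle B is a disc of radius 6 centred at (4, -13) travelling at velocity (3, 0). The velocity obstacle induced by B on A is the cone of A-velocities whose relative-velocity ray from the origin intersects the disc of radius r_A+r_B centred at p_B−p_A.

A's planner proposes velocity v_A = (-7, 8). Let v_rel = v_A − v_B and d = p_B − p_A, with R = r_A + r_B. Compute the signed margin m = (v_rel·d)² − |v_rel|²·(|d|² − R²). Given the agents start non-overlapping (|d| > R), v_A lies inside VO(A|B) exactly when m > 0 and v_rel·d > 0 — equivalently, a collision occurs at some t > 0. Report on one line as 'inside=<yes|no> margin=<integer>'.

d = (12, -16),  |d|² = 400;  R = 3+6 = 9,  c = 400−9² = 319
v_rel = (-10, 8),  |v_rel|² = 164;  v_rel·d = (-10)·(12) + (8)·(-16) = -248
164·t² + 496·t + 319 = 0  ⇒  m = (-248)² − 164·319 = 9188
m = 9188 > 0,  v_rel·d = -248 < 0  ⇒  outside

inside=no margin=9188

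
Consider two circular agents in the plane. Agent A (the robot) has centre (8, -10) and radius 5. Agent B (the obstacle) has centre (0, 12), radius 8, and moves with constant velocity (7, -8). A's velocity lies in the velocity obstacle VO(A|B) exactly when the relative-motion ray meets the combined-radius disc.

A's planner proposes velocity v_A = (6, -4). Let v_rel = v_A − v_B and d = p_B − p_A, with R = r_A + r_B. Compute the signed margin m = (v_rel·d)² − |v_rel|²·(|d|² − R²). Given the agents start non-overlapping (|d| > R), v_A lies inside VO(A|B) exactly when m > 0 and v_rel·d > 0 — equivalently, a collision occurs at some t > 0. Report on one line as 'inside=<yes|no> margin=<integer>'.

d = (-8, 22),  |d|² = 548;  R = 5+8 = 13,  c = 548−13² = 379
v_rel = (-1, 4),  |v_rel|² = 17;  v_rel·d = (-1)·(-8) + (4)·(22) = 96
17·t² − 192·t + 379 = 0  ⇒  m = 96² − 17·379 = 2773
m = 2773 > 0,  v_rel·d = 96 > 0  ⇒  inside

inside=yes margin=2773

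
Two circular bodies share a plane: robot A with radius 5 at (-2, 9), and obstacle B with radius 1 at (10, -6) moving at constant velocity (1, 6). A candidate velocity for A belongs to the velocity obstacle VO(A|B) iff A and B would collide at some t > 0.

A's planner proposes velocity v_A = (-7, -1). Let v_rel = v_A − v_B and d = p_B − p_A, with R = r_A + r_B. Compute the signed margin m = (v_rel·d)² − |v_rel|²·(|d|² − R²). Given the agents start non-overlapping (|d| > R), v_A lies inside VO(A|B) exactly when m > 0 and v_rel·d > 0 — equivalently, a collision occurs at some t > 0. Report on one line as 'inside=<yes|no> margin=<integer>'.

d = (12, -15),  |d|² = 369;  R = 5+1 = 6,  c = 369−6² = 333
v_rel = (-8, -7),  |v_rel|² = 113;  v_rel·d = (-8)·(12) + (-7)·(-15) = 9
113·t² − 18·t + 333 = 0  ⇒  m = 9² − 113·333 = -37548
m = -37548 < 0,  v_rel·d = 9 > 0  ⇒  outside

inside=no margin=-37548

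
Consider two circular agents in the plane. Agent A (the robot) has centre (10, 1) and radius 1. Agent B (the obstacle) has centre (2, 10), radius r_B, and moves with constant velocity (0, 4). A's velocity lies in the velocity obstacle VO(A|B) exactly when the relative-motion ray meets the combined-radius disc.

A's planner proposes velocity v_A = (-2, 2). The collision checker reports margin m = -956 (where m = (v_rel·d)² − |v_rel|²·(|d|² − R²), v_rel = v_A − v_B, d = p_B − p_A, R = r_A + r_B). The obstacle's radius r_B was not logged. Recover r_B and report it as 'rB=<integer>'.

m = -956
d = (-8, 9);  v_rel = (-2, -2),  |v_rel|² = 8
v_rel×d = (-2)·(9) − (-2)·(-8) = -34
since m = R²·8 − (-34)²:  R² = (1156 + -956) / 8 = 25
R = √25 = 5  ⇒  r_B = 5 − 1 = 4

rB=4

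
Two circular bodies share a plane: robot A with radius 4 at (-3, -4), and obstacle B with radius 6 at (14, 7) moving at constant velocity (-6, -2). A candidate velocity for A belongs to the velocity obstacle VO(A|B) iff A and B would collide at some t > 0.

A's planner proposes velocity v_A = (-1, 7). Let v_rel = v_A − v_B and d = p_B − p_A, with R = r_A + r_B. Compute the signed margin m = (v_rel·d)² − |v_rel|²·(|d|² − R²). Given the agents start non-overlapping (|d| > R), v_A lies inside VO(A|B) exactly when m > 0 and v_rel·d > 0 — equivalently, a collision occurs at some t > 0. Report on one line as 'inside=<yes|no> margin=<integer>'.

d = (17, 11),  |d|² = 410;  R = 4+6 = 10,  c = 410−10² = 310
v_rel = (5, 9),  |v_rel|² = 106;  v_rel·d = (5)·(17) + (9)·(11) = 184
106·t² − 368·t + 310 = 0  ⇒  m = 184² − 106·310 = 996
m = 996 > 0,  v_rel·d = 184 > 0  ⇒  inside

inside=yes margin=996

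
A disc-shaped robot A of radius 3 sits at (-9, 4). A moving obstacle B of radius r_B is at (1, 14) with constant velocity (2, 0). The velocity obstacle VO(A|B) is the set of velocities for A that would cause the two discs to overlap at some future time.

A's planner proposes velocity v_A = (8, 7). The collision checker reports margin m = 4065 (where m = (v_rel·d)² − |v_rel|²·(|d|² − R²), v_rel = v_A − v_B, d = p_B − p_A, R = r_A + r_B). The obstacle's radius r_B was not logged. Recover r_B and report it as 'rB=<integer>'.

m = 4065
d = (10, 10);  v_rel = (6, 7),  |v_rel|² = 85
v_rel×d = (6)·(10) − (7)·(10) = -10
since m = R²·85 − (-10)²:  R² = (100 + 4065) / 85 = 49
R = √49 = 7  ⇒  r_B = 7 − 3 = 4

rB=4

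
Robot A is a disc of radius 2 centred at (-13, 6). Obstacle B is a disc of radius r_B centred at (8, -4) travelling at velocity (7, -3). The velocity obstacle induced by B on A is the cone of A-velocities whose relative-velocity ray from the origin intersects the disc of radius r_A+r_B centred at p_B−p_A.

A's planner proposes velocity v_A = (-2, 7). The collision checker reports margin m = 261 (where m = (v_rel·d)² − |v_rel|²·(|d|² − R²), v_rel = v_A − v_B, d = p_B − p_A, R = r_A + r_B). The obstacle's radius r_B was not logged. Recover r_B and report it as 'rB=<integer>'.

m = 261
d = (21, -10);  v_rel = (-9, 10),  |v_rel|² = 181
v_rel×d = (-9)·(-10) − (10)·(21) = -120
since m = R²·181 − (-120)²:  R² = (14400 + 261) / 181 = 81
R = √81 = 9  ⇒  r_B = 9 − 2 = 7

rB=7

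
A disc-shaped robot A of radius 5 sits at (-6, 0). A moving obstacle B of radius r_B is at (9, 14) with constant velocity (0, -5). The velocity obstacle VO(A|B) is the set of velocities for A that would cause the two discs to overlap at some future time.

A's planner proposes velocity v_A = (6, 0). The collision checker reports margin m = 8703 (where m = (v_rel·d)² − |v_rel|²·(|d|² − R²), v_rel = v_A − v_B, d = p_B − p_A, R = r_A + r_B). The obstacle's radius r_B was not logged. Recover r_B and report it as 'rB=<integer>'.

m = 8703
d = (15, 14);  v_rel = (6, 5),  |v_rel|² = 61
v_rel×d = (6)·(14) − (5)·(15) = 9
since m = R²·61 − 9²:  R² = (81 + 8703) / 61 = 144
R = √144 = 12  ⇒  r_B = 12 − 5 = 7

rB=7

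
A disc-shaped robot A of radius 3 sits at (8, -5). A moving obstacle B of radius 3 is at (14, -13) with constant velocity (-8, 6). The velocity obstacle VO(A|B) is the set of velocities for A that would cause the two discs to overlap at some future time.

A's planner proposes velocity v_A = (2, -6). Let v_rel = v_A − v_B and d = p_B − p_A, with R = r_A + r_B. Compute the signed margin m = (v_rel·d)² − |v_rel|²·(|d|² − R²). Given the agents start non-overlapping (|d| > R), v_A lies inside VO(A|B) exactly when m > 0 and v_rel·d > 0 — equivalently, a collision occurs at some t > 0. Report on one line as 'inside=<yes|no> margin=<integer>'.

d = (6, -8),  |d|² = 100;  R = 3+3 = 6,  c = 100−6² = 64
v_rel = (10, -12),  |v_rel|² = 244;  v_rel·d = (10)·(6) + (-12)·(-8) = 156
244·t² − 312·t + 64 = 0  ⇒  m = 156² − 244·64 = 8720
m = 8720 > 0,  v_rel·d = 156 > 0  ⇒  inside

inside=yes margin=8720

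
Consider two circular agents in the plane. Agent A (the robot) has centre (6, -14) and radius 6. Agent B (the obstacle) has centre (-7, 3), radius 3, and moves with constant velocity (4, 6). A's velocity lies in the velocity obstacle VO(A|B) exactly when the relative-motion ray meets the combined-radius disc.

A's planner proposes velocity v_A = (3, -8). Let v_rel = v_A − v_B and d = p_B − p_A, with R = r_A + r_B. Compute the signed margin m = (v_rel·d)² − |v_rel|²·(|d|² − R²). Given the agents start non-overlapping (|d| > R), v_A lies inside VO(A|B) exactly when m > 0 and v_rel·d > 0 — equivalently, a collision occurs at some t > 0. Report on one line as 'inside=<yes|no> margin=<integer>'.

d = (-13, 17),  |d|² = 458;  R = 6+3 = 9,  c = 458−9² = 377
v_rel = (-1, -14),  |v_rel|² = 197;  v_rel·d = (-1)·(-13) + (-14)·(17) = -225
197·t² + 450·t + 377 = 0  ⇒  m = (-225)² − 197·377 = -23644
m = -23644 < 0,  v_rel·d = -225 < 0  ⇒  outside

inside=no margin=-23644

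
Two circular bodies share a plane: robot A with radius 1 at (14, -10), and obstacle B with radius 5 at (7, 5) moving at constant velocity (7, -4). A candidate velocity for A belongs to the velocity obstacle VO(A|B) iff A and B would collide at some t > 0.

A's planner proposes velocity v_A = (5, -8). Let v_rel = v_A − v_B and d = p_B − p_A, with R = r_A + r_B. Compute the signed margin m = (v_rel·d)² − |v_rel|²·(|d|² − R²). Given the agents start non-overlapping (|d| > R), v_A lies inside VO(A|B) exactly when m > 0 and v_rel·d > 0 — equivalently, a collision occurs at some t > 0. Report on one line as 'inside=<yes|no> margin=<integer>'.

d = (-7, 15),  |d|² = 274;  R = 1+5 = 6,  c = 274−6² = 238
v_rel = (-2, -4),  |v_rel|² = 20;  v_rel·d = (-2)·(-7) + (-4)·(15) = -46
20·t² + 92·t + 238 = 0  ⇒  m = (-46)² − 20·238 = -2644
m = -2644 < 0,  v_rel·d = -46 < 0  ⇒  outside

inside=no margin=-2644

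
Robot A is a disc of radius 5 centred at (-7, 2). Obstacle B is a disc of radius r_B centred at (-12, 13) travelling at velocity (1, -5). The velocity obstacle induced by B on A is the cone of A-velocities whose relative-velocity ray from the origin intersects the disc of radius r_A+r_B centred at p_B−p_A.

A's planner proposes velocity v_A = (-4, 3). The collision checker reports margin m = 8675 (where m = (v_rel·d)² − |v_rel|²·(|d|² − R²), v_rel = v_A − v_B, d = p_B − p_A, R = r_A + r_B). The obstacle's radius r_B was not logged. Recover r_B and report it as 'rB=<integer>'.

m = 8675
d = (-5, 11);  v_rel = (-5, 8),  |v_rel|² = 89
v_rel×d = (-5)·(11) − (8)·(-5) = -15
since m = R²·89 − (-15)²:  R² = (225 + 8675) / 89 = 100
R = √100 = 10  ⇒  r_B = 10 − 5 = 5

rB=5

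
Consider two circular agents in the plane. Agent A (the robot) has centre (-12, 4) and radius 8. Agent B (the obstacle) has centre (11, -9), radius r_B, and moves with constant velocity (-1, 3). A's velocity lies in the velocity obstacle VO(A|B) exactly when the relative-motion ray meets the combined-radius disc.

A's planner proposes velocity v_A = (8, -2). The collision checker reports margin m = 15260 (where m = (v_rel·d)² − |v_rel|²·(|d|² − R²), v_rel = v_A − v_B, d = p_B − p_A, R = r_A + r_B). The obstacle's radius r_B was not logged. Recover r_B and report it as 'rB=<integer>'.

m = 15260
d = (23, -13);  v_rel = (9, -5),  |v_rel|² = 106
v_rel×d = (9)·(-13) − (-5)·(23) = -2
since m = R²·106 − (-2)²:  R² = (4 + 15260) / 106 = 144
R = √144 = 12  ⇒  r_B = 12 − 8 = 4

rB=4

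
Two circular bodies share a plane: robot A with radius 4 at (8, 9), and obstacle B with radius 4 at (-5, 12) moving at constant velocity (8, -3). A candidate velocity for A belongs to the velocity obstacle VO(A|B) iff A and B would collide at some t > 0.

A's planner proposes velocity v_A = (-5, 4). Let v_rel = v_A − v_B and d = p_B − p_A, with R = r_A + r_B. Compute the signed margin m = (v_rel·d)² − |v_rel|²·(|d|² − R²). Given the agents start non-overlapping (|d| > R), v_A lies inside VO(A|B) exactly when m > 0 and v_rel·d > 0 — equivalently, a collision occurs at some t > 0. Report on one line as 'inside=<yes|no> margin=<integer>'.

d = (-13, 3),  |d|² = 178;  R = 4+4 = 8,  c = 178−8² = 114
v_rel = (-13, 7),  |v_rel|² = 218;  v_rel·d = (-13)·(-13) + (7)·(3) = 190
218·t² − 380·t + 114 = 0  ⇒  m = 190² − 218·114 = 11248
m = 11248 > 0,  v_rel·d = 190 > 0  ⇒  inside

inside=yes margin=11248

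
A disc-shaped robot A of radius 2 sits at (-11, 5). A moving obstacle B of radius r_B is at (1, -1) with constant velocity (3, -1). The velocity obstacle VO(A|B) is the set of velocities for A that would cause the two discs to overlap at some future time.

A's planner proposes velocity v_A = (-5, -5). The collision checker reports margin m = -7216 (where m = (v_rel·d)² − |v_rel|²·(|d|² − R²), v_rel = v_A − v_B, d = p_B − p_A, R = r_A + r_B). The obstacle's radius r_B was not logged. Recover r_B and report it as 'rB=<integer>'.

m = -7216
d = (12, -6);  v_rel = (-8, -4),  |v_rel|² = 80
v_rel×d = (-8)·(-6) − (-4)·(12) = 96
since m = R²·80 − 96²:  R² = (9216 + -7216) / 80 = 25
R = √25 = 5  ⇒  r_B = 5 − 2 = 3

rB=3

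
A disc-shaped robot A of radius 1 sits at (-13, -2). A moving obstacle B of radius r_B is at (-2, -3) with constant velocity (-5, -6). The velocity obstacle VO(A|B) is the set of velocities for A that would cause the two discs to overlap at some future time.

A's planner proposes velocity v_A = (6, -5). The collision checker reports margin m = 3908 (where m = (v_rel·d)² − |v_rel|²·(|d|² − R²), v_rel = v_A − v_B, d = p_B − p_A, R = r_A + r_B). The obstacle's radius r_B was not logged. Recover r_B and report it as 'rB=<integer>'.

m = 3908
d = (11, -1);  v_rel = (11, 1),  |v_rel|² = 122
v_rel×d = (11)·(-1) − (1)·(11) = -22
since m = R²·122 − (-22)²:  R² = (484 + 3908) / 122 = 36
R = √36 = 6  ⇒  r_B = 6 − 1 = 5

rB=5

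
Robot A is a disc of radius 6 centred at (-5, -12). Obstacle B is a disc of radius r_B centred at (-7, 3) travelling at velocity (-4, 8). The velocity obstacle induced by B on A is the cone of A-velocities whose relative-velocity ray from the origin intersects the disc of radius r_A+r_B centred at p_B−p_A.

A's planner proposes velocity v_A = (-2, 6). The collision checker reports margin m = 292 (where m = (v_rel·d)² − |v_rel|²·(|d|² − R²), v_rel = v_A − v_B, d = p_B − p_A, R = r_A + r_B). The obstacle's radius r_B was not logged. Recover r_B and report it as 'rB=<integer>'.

m = 292
d = (-2, 15);  v_rel = (2, -2),  |v_rel|² = 8
v_rel×d = (2)·(15) − (-2)·(-2) = 26
since m = R²·8 − 26²:  R² = (676 + 292) / 8 = 121
R = √121 = 11  ⇒  r_B = 11 − 6 = 5

rB=5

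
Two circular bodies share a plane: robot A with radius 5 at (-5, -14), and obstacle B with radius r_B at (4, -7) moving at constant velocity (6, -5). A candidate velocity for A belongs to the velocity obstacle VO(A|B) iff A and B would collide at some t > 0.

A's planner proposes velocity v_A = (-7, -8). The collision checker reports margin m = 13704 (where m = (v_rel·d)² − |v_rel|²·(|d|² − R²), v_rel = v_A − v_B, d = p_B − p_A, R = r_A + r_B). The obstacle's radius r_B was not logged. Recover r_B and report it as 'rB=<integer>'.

m = 13704
d = (9, 7);  v_rel = (-13, -3),  |v_rel|² = 178
v_rel×d = (-13)·(7) − (-3)·(9) = -64
since m = R²·178 − (-64)²:  R² = (4096 + 13704) / 178 = 100
R = √100 = 10  ⇒  r_B = 10 − 5 = 5

rB=5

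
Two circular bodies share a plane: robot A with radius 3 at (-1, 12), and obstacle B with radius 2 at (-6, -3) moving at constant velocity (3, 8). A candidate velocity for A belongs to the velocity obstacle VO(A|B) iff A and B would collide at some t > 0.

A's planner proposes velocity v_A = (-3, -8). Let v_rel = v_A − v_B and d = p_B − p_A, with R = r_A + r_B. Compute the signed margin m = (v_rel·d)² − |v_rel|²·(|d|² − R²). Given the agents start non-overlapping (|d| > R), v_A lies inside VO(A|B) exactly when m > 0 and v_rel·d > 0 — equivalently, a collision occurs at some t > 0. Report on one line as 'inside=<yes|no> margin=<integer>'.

d = (-5, -15),  |d|² = 250;  R = 3+2 = 5,  c = 250−5² = 225
v_rel = (-6, -16),  |v_rel|² = 292;  v_rel·d = (-6)·(-5) + (-16)·(-15) = 270
292·t² − 540·t + 225 = 0  ⇒  m = 270² − 292·225 = 7200
m = 7200 > 0,  v_rel·d = 270 > 0  ⇒  inside

inside=yes margin=7200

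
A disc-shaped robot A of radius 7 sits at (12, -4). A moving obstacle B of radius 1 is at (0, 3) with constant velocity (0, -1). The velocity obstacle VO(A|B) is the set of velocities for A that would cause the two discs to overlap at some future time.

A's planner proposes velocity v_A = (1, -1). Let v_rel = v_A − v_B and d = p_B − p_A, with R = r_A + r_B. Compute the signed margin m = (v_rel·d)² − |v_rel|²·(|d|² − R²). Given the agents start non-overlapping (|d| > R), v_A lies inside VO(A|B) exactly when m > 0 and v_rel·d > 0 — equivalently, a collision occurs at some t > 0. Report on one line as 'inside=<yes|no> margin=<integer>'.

d = (-12, 7),  |d|² = 193;  R = 7+1 = 8,  c = 193−8² = 129
v_rel = (1, 0),  |v_rel|² = 1;  v_rel·d = (1)·(-12) + (0)·(7) = -12
1·t² + 24·t + 129 = 0  ⇒  m = (-12)² − 1·129 = 15
m = 15 > 0,  v_rel·d = -12 < 0  ⇒  outside

inside=no margin=15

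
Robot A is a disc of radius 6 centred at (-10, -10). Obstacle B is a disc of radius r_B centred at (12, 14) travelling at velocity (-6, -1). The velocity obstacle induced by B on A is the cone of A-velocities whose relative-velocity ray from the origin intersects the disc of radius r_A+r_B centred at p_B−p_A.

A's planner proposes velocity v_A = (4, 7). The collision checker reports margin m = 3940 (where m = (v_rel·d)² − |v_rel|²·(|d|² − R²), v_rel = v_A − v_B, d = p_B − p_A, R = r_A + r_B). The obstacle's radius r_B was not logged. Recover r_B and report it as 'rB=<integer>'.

m = 3940
d = (22, 24);  v_rel = (10, 8),  |v_rel|² = 164
v_rel×d = (10)·(24) − (8)·(22) = 64
since m = R²·164 − 64²:  R² = (4096 + 3940) / 164 = 49
R = √49 = 7  ⇒  r_B = 7 − 6 = 1

rB=1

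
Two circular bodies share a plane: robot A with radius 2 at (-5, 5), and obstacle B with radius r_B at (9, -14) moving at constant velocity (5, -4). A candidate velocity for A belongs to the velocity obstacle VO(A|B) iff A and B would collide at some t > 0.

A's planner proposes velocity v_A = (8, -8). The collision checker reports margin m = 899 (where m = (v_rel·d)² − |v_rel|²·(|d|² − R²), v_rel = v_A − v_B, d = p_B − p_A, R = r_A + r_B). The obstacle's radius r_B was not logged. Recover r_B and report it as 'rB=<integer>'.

m = 899
d = (14, -19);  v_rel = (3, -4),  |v_rel|² = 25
v_rel×d = (3)·(-19) − (-4)·(14) = -1
since m = R²·25 − (-1)²:  R² = (1 + 899) / 25 = 36
R = √36 = 6  ⇒  r_B = 6 − 2 = 4

rB=4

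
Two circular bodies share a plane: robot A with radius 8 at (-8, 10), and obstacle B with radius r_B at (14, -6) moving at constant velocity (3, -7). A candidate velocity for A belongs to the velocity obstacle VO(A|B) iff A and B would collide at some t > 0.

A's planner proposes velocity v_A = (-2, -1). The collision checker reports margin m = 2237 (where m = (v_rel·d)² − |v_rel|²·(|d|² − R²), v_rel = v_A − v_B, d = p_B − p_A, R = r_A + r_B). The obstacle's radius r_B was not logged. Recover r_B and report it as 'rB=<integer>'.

m = 2237
d = (22, -16);  v_rel = (-5, 6),  |v_rel|² = 61
v_rel×d = (-5)·(-16) − (6)·(22) = -52
since m = R²·61 − (-52)²:  R² = (2704 + 2237) / 61 = 81
R = √81 = 9  ⇒  r_B = 9 − 8 = 1

rB=1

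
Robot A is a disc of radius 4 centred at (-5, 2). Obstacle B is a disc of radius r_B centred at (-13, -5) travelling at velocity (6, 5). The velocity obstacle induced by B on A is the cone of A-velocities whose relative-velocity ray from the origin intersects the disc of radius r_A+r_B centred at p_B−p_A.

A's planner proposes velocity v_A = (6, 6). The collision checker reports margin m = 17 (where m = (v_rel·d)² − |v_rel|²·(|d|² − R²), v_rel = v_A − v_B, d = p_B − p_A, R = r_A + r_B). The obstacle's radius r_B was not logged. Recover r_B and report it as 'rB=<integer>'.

m = 17
d = (-8, -7);  v_rel = (0, 1),  |v_rel|² = 1
v_rel×d = (0)·(-7) − (1)·(-8) = 8
since m = R²·1 − 8²:  R² = (64 + 17) / 1 = 81
R = √81 = 9  ⇒  r_B = 9 − 4 = 5

rB=5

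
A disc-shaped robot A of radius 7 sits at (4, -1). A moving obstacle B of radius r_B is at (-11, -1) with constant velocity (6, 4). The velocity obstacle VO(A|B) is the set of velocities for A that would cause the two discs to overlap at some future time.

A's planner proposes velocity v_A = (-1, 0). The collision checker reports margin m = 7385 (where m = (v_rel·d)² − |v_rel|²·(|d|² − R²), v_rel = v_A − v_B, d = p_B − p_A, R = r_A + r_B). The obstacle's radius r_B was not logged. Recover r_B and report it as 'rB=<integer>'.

m = 7385
d = (-15, 0);  v_rel = (-7, -4),  |v_rel|² = 65
v_rel×d = (-7)·(0) − (-4)·(-15) = -60
since m = R²·65 − (-60)²:  R² = (3600 + 7385) / 65 = 169
R = √169 = 13  ⇒  r_B = 13 − 7 = 6

rB=6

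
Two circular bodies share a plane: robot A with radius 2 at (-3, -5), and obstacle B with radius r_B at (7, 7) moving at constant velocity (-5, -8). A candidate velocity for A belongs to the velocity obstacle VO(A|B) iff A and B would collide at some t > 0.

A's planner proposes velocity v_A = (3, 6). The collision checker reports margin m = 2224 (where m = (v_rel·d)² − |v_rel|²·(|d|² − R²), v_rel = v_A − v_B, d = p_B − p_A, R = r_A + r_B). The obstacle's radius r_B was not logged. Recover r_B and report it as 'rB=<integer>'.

m = 2224
d = (10, 12);  v_rel = (8, 14),  |v_rel|² = 260
v_rel×d = (8)·(12) − (14)·(10) = -44
since m = R²·260 − (-44)²:  R² = (1936 + 2224) / 260 = 16
R = √16 = 4  ⇒  r_B = 4 − 2 = 2

rB=2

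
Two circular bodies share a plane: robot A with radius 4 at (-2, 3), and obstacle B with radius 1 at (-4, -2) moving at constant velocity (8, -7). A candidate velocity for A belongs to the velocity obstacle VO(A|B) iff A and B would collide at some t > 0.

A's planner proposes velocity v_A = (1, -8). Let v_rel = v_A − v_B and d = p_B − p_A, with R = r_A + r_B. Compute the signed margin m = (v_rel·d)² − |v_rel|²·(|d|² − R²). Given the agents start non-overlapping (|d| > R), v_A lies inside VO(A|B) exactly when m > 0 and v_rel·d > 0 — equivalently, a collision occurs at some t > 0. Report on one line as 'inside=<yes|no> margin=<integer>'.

d = (-2, -5),  |d|² = 29;  R = 4+1 = 5,  c = 29−5² = 4
v_rel = (-7, -1),  |v_rel|² = 50;  v_rel·d = (-7)·(-2) + (-1)·(-5) = 19
50·t² − 38·t + 4 = 0  ⇒  m = 19² − 50·4 = 161
m = 161 > 0,  v_rel·d = 19 > 0  ⇒  inside

inside=yes margin=161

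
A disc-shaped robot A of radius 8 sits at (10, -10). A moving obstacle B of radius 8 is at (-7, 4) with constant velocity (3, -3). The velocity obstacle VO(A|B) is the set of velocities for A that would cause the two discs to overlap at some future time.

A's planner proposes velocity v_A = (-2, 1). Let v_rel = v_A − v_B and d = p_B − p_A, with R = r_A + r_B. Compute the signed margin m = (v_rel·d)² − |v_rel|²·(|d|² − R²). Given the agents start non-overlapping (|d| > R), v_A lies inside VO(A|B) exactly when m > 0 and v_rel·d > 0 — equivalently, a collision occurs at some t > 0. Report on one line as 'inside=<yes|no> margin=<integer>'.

d = (-17, 14),  |d|² = 485;  R = 8+8 = 16,  c = 485−16² = 229
v_rel = (-5, 4),  |v_rel|² = 41;  v_rel·d = (-5)·(-17) + (4)·(14) = 141
41·t² − 282·t + 229 = 0  ⇒  m = 141² − 41·229 = 10492
m = 10492 > 0,  v_rel·d = 141 > 0  ⇒  inside

inside=yes margin=10492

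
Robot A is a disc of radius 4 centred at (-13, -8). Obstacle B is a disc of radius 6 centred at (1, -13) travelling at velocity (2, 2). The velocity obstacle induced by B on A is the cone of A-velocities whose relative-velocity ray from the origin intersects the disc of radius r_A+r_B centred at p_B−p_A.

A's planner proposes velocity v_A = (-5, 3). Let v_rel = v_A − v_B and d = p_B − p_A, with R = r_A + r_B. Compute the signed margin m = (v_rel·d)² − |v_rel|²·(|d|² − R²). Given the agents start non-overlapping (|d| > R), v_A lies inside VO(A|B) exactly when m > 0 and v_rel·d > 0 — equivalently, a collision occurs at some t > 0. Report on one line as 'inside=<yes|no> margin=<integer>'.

d = (14, -5),  |d|² = 221;  R = 4+6 = 10,  c = 221−10² = 121
v_rel = (-7, 1),  |v_rel|² = 50;  v_rel·d = (-7)·(14) + (1)·(-5) = -103
50·t² + 206·t + 121 = 0  ⇒  m = (-103)² − 50·121 = 4559
m = 4559 > 0,  v_rel·d = -103 < 0  ⇒  outside

inside=no margin=4559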